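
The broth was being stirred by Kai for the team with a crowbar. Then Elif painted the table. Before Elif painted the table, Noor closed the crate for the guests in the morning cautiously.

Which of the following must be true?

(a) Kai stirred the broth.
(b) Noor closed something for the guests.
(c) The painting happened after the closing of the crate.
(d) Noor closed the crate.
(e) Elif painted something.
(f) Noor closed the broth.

(a), (b), (c), (d), (e)

(a) Entailed — 'stir' is an activity; 'was stirring' entails that some stirring happened, so 'stirred' holds.
(b) Entailed — this follows by dropping conjuncts from the closing event's description.
(c) Entailed — the narrative places the closing before the painting.
(d) Entailed — the original entails any weakening of itself; this just drops 'cautiously', 'in the morning', 'for the guests'.
(e) Entailed — this follows by dropping conjuncts from the painting event's description.
(f) Not entailed — Noor closed the crate, not the broth; the broth belongs to the stirring event.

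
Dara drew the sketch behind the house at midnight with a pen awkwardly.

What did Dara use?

'with a pen' marks the instrument of the drawing event.

a pen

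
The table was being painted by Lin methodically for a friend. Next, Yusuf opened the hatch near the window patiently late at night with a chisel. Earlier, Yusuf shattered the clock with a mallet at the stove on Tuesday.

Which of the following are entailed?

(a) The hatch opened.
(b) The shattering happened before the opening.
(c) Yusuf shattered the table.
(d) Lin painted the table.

(a) Entailed — 'Yusuf opened the hatch' is causative; it entails the inchoative 'the hatch opened'.
(b) Entailed — the narrative places the shattering before the opening.
(c) Not entailed — Yusuf shattered the clock, not the table; the table belongs to the painting event.
(d) Not entailed — 'was painting' is progressive on an accomplishment; it does not entail the completed 'painted'.

(a), (b)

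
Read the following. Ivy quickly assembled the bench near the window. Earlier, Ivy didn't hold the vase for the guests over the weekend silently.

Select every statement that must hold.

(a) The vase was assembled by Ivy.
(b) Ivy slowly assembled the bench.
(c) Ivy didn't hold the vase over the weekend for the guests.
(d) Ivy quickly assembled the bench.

(a) Not entailed — Ivy assembled the bench, not the vase; the vase belongs to the holding event.
(b) Not entailed — 'slowly' adds a manner not in (and inconsistent with) the original.
(c) Not entailed — dropping 'silently' under negation is not valid — the original leaves open that Ivy held the vase some other way.
(d) Entailed — dropping 'near the window' leaves a sub-description the original still satisfies.

(d)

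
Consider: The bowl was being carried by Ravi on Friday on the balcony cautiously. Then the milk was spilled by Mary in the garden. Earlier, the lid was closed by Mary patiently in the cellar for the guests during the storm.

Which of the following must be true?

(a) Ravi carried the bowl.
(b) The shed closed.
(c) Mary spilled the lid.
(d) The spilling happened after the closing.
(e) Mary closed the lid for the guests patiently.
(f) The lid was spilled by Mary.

(a) Entailed — 'carry' is an activity; 'was carrying' entails that some carrying happened, so 'carried' holds.
(b) Not entailed — the lid is what closed, not the shed.
(c) Not entailed — Mary spilled the milk, not the lid; the lid belongs to the closing event.
(d) Entailed — the narrative places the closing before the spilling.
(e) Entailed — the original entails any weakening of itself; this just drops 'during the storm', 'in the cellar'.
(f) Not entailed — Mary spilled the milk, not the lid; the lid belongs to the closing event.

(a), (d), (e)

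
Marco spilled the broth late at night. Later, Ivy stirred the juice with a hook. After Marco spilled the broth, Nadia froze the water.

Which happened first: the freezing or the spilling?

The connectives place the spilling before the freezing.

the spilling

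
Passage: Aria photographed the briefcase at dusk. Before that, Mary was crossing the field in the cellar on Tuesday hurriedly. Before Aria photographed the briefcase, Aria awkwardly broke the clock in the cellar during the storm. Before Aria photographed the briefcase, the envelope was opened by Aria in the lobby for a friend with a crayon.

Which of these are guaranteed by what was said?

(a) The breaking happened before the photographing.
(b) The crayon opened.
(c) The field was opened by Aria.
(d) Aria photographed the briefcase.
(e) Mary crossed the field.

(a) Entailed — the narrative places the breaking before the photographing.
(b) Not entailed — the envelope is what opened, not the crayon.
(c) Not entailed — Aria opened the envelope, not the field; the field belongs to the crossing event.
(d) Entailed — the original entails any weakening of itself; this just drops 'at dusk'.
(e) Not entailed — 'was crossing' is progressive on an accomplishment; it does not entail the completed 'crossed'.

(a), (d)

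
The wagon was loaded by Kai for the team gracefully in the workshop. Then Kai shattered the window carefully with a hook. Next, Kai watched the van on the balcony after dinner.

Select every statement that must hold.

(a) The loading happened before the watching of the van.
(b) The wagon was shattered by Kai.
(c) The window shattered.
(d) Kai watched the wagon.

(a), (c)

(a) Entailed — the narrative places the loading before the watching.
(b) Not entailed — Kai shattered the window, not the wagon; the wagon belongs to the loading event.
(c) Entailed — 'Kai shattered the window' is causative; it entails the inchoative 'the window shattered'.
(d) Not entailed — Kai watched the van, not the wagon; the wagon belongs to the loading event.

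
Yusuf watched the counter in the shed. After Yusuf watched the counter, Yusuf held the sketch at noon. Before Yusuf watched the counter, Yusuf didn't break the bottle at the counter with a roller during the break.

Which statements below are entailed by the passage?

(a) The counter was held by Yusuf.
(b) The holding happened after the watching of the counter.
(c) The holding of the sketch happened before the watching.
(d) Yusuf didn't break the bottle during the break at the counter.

(b)

(a) Not entailed — Yusuf held the sketch, not the counter; the counter belongs to the watching event.
(b) Entailed — the narrative places the watching before the holding.
(c) Not entailed — the narrative places the watching before the holding, not after.
(d) Not entailed — dropping 'with a roller' under negation is not valid — the original leaves open that Yusuf broke the bottle some other way.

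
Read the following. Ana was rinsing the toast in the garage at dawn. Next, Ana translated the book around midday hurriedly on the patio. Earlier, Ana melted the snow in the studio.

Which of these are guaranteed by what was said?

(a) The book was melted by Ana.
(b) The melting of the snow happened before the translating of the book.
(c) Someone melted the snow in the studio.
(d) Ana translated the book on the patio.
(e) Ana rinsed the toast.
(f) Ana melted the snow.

(a) Not entailed — Ana melted the snow, not the book; the book belongs to the translating event.
(b) Entailed — the narrative places the melting before the translating.
(c) Entailed — this follows by dropping conjuncts from the melting event's description.
(d) Entailed — this follows by dropping conjuncts from the translating event's description.
(e) Entailed — 'rinse' is an activity; 'was rinsing' entails that some rinsing happened, so 'rinsed' holds.
(f) Entailed — dropping 'in the studio' leaves a sub-description the original still satisfies.

(b), (c), (d), (e), (f)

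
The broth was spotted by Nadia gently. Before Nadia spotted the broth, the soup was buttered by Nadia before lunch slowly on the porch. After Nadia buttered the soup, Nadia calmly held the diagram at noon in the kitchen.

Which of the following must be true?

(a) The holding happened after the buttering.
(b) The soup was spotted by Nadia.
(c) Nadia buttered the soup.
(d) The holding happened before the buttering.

(a), (c)

(a) Entailed — the narrative places the buttering before the holding.
(b) Not entailed — Nadia spotted the broth, not the soup; the soup belongs to the buttering event.
(c) Entailed — the original entails any weakening of itself; this just drops 'on the porch', 'slowly', 'before lunch'.
(d) Not entailed — the narrative places the buttering before the holding, not after.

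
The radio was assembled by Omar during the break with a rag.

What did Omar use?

a rag

'with a rag' marks the instrument of the assembling event.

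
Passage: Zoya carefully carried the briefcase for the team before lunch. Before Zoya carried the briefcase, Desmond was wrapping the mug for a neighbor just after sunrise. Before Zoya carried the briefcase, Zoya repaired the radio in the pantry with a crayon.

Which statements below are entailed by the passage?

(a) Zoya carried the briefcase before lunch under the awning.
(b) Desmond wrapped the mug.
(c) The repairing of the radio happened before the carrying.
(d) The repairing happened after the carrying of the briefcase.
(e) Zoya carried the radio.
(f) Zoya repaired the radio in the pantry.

(c), (f)

(a) Not entailed — 'under the awning' adds information not in the original event.
(b) Not entailed — 'was wrapping' is progressive on an accomplishment; it does not entail the completed 'wrapped'.
(c) Entailed — the narrative places the repairing before the carrying.
(d) Not entailed — the narrative places the repairing before the carrying, not after.
(e) Not entailed — Zoya carried the briefcase, not the radio; the radio belongs to the repairing event.
(f) Entailed — the original entails any weakening of itself; this just drops 'with a crayon'.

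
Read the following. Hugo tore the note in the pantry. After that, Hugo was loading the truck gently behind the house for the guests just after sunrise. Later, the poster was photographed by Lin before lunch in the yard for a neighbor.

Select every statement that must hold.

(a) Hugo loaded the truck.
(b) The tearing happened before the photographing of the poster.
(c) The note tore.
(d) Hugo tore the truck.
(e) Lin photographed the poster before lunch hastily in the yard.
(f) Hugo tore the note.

(b), (c), (f)

(a) Not entailed — 'was loading' is progressive on an accomplishment; it does not entail the completed 'loaded'.
(b) Entailed — the narrative places the tearing before the photographing.
(c) Entailed — 'Hugo tore the note' is causative; it entails the inchoative 'the note tore'.
(d) Not entailed — Hugo tore the note, not the truck; the truck belongs to the loading event.
(e) Not entailed — 'hastily' adds information not in the original event.
(f) Entailed — dropping 'in the pantry' leaves a sub-description the original still satisfies.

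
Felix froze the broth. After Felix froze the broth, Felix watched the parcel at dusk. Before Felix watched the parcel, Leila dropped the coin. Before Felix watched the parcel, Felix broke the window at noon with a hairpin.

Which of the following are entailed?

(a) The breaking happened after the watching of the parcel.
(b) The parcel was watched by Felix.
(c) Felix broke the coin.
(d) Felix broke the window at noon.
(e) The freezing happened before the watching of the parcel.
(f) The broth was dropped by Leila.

(b), (d), (e)

(a) Not entailed — the narrative places the breaking before the watching, not after.
(b) Entailed — dropping 'at dusk' leaves a sub-description the original still satisfies.
(c) Not entailed — Felix broke the window, not the coin; the coin belongs to the dropping event.
(d) Entailed — dropping 'with a hairpin' leaves a sub-description the original still satisfies.
(e) Entailed — the narrative places the freezing before the watching.
(f) Not entailed — Leila dropped the coin, not the broth; the broth belongs to the freezing event.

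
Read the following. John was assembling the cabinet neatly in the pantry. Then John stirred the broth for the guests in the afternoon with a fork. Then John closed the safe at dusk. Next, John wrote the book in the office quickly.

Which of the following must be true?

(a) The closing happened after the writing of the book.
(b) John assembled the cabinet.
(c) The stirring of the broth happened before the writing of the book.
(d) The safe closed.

(a) Not entailed — the narrative places the closing before the writing, not after.
(b) Not entailed — 'was assembling' is progressive on an accomplishment; it does not entail the completed 'assembled'.
(c) Entailed — the narrative places the stirring before the writing.
(d) Entailed — 'John closed the safe' is causative; it entails the inchoative 'the safe closed'.

(c), (d)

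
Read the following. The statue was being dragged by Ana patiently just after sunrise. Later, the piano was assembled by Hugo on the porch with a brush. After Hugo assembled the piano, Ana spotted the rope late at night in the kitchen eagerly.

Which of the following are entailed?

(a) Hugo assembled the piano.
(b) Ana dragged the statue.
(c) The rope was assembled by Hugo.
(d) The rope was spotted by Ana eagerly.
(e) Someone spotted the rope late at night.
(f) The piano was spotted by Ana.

(a) Entailed — every conjunct here is already in the original assembling event.
(b) Entailed — 'drag' is an activity; 'was dragging' entails that some dragging happened, so 'dragged' holds.
(c) Not entailed — Hugo assembled the piano, not the rope; the rope belongs to the spotting event.
(d) Entailed — the original entails any weakening of itself; this just drops 'in the kitchen', 'late at night'.
(e) Entailed — the original entails any weakening of itself; this just drops 'eagerly', 'in the kitchen' and generalizes the agent.
(f) Not entailed — Ana spotted the rope, not the piano; the piano belongs to the assembling event.

(a), (b), (d), (e)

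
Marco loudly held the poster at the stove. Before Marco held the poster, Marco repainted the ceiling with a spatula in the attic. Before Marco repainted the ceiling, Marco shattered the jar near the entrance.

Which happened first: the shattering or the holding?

the shattering

The connectives place the shattering before the holding.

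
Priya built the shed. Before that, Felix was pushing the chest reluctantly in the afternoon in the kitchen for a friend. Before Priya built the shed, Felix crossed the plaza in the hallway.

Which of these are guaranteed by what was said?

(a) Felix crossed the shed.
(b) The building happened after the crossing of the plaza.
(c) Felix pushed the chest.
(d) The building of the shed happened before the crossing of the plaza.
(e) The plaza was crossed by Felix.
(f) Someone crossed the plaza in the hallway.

(a) Not entailed — Felix crossed the plaza, not the shed; the shed belongs to the building event.
(b) Entailed — the narrative places the crossing before the building.
(c) Entailed — 'push' is an activity; 'was pushing' entails that some pushing happened, so 'pushed' holds.
(d) Not entailed — the narrative places the crossing before the building, not after.
(e) Entailed — every conjunct here is already in the original crossing event.
(f) Entailed — the original entails any weakening of itself; this just generalizes the agent.

(b), (c), (e), (f)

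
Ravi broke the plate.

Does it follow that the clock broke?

no

Nothing is said about any clock; only the plate is affected.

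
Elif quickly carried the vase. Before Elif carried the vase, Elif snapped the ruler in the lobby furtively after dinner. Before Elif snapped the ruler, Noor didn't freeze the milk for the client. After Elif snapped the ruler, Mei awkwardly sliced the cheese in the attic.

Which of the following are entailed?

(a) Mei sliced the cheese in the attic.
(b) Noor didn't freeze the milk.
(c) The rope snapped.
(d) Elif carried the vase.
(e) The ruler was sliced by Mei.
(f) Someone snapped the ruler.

(a), (d), (f)

(a) Entailed — dropping 'awkwardly' leaves a sub-description the original still satisfies.
(b) Not entailed — dropping 'for the client' under negation is not valid — the original leaves open that Noor froze the milk some other way.
(c) Not entailed — the ruler is what snapped, not the rope.
(d) Entailed — every conjunct here is already in the original carrying event.
(e) Not entailed — Mei sliced the cheese, not the ruler; the ruler belongs to the snapping event.
(f) Entailed — dropping 'furtively', 'after dinner', 'in the lobby' and generalizing the agent leaves a sub-description the original still satisfies.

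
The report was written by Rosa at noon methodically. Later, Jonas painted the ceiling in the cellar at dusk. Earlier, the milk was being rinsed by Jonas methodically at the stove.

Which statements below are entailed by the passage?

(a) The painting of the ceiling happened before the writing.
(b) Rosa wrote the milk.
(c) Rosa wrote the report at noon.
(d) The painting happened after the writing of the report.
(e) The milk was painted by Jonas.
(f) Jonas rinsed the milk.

(c), (d), (f)

(a) Not entailed — the narrative places the writing before the painting, not after.
(b) Not entailed — Rosa wrote the report, not the milk; the milk belongs to the rinsing event.
(c) Entailed — this follows by dropping conjuncts from the writing event's description.
(d) Entailed — the narrative places the writing before the painting.
(e) Not entailed — Jonas painted the ceiling, not the milk; the milk belongs to the rinsing event.
(f) Entailed — 'rinse' is an activity; 'was rinsing' entails that some rinsing happened, so 'rinsed' holds.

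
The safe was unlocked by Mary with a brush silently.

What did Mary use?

a brush

'with a brush' marks the instrument of the unlocking event.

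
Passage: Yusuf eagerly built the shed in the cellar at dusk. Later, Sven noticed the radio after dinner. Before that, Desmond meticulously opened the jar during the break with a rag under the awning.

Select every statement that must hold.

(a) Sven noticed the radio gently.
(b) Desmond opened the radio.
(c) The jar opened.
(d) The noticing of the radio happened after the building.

(a) Not entailed — 'gently' adds information not in the original event.
(b) Not entailed — Desmond opened the jar, not the radio; the radio belongs to the noticing event.
(c) Entailed — 'Desmond opened the jar' is causative; it entails the inchoative 'the jar opened'.
(d) Entailed — the narrative places the building before the noticing.

(c), (d)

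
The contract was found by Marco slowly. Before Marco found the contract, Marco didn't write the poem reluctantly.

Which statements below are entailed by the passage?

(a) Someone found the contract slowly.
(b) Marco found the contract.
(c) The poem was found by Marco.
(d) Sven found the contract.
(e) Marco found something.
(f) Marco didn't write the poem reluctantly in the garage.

(a) Entailed — generalizing the agent leaves a sub-description the original still satisfies.
(b) Entailed — this follows by dropping conjuncts from the finding event's description.
(c) Not entailed — Marco found the contract, not the poem; the poem belongs to the writing event.
(d) Not entailed — the passage has Marco finding the contract, not Sven.
(e) Entailed — the original entails any weakening of itself; this just drops 'slowly' and generalizes the patient.
(f) Entailed — under negation, adding a further restriction is entailed: if no such writing event occurred, none occurred in the garage either.

(a), (b), (e), (f)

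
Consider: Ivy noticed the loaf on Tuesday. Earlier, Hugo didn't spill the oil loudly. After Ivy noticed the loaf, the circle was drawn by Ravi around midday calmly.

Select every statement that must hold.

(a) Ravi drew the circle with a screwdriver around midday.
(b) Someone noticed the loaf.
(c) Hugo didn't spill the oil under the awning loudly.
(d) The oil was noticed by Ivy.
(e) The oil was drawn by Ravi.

(b), (c)

(a) Not entailed — 'with a screwdriver' adds information not in the original event.
(b) Entailed — every conjunct here is already in the original noticing event.
(c) Entailed — under negation, adding a further restriction is entailed: if no such spilling event occurred, none occurred under the awning either.
(d) Not entailed — Ivy noticed the loaf, not the oil; the oil belongs to the spilling event.
(e) Not entailed — Ravi drew the circle, not the oil; the oil belongs to the spilling event.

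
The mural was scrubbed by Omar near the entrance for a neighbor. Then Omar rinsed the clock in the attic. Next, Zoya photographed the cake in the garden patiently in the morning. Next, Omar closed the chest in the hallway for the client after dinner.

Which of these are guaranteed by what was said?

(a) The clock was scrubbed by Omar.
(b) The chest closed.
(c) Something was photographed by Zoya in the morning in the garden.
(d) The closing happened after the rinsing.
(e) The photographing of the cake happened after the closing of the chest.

(b), (c), (d)

(a) Not entailed — Omar scrubbed the mural, not the clock; the clock belongs to the rinsing event.
(b) Entailed — 'Omar closed the chest' is causative; it entails the inchoative 'the chest closed'.
(c) Entailed — this follows by dropping conjuncts from the photographing event's description.
(d) Entailed — the narrative places the rinsing before the closing.
(e) Not entailed — the narrative places the photographing before the closing, not after.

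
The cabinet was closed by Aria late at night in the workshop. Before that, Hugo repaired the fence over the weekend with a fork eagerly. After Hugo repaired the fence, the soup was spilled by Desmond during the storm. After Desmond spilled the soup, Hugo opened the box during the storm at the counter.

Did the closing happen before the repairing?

no

The narrative orders the repairing before the closing.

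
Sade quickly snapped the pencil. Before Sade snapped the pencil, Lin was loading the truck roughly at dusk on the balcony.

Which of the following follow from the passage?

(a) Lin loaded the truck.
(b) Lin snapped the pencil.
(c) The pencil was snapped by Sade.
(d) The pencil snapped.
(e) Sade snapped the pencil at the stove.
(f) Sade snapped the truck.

(a) Not entailed — 'was loading' is progressive on an accomplishment; it does not entail the completed 'loaded'.
(b) Not entailed — the passage has Sade snapping the pencil, not Lin.
(c) Entailed — every conjunct here is already in the original snapping event.
(d) Entailed — 'Sade snapped the pencil' is causative; it entails the inchoative 'the pencil snapped'.
(e) Not entailed — 'at the stove' adds information not in the original event.
(f) Not entailed — Sade snapped the pencil, not the truck; the truck belongs to the loading event.

(c), (d)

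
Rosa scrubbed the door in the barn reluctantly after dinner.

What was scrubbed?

'the door' marks the patient of the scrubbing event.

the door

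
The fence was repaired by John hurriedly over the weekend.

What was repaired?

the fence

'the fence' marks the patient of the repairing event.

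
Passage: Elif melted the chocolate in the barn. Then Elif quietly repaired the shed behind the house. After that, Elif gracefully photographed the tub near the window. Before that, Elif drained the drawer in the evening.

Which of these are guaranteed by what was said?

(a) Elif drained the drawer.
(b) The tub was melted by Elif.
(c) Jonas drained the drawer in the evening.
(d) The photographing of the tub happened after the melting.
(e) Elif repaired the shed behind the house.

(a), (d), (e)

(a) Entailed — every conjunct here is already in the original draining event.
(b) Not entailed — Elif melted the chocolate, not the tub; the tub belongs to the photographing event.
(c) Not entailed — the passage has Elif draining the drawer, not Jonas.
(d) Entailed — the narrative places the melting before the photographing.
(e) Entailed — dropping 'quietly' leaves a sub-description the original still satisfies.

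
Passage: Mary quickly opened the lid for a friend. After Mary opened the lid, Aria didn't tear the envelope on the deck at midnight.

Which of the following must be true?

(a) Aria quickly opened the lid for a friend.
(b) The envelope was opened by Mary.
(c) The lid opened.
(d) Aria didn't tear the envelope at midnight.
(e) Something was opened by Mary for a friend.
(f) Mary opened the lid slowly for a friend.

(a) Not entailed — the passage has Mary opening the lid, not Aria.
(b) Not entailed — Mary opened the lid, not the envelope; the envelope belongs to the tearing event.
(c) Entailed — 'Mary opened the lid' is causative; it entails the inchoative 'the lid opened'.
(d) Not entailed — dropping 'on the deck' under negation is not valid — the original leaves open that Aria tore the envelope some other way.
(e) Entailed — every conjunct here is already in the original opening event.
(f) Not entailed — 'slowly' adds a manner not in (and inconsistent with) the original.

(c), (e)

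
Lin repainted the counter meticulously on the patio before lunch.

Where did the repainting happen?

on the patio

'on the patio' marks the location of the repainting event.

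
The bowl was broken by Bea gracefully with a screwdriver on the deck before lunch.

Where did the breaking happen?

on the deck

'on the deck' marks the location of the breaking event.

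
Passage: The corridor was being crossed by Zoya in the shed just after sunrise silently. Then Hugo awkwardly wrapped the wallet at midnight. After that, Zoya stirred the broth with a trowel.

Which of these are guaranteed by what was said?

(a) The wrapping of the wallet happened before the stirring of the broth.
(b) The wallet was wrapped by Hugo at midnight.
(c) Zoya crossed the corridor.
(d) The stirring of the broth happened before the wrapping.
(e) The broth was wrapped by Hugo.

(a) Entailed — the narrative places the wrapping before the stirring.
(b) Entailed — every conjunct here is already in the original wrapping event.
(c) Not entailed — 'was crossing' is progressive on an accomplishment; it does not entail the completed 'crossed'.
(d) Not entailed — the narrative places the wrapping before the stirring, not after.
(e) Not entailed — Hugo wrapped the wallet, not the broth; the broth belongs to the stirring event.

(a), (b)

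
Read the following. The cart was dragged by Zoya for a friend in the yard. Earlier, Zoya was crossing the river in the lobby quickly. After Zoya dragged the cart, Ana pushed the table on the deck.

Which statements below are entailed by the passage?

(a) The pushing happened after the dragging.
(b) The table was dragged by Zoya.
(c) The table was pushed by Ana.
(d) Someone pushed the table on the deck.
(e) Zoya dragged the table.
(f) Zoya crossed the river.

(a), (c), (d)

(a) Entailed — the narrative places the dragging before the pushing.
(b) Not entailed — Zoya dragged the cart, not the table; the table belongs to the pushing event.
(c) Entailed — the original entails any weakening of itself; this just drops 'on the deck'.
(d) Entailed — generalizing the agent leaves a sub-description the original still satisfies.
(e) Not entailed — Zoya dragged the cart, not the table; the table belongs to the pushing event.
(f) Not entailed — 'was crossing' is progressive on an accomplishment; it does not entail the completed 'crossed'.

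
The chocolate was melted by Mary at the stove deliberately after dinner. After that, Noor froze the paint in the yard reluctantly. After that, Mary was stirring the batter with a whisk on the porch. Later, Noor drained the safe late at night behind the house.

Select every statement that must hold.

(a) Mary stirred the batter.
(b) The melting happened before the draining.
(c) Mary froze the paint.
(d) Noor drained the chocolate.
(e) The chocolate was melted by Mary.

(a), (b), (e)

(a) Entailed — 'stir' is an activity; 'was stirring' entails that some stirring happened, so 'stirred' holds.
(b) Entailed — the narrative places the melting before the draining.
(c) Not entailed — the passage has Noor freezing the paint, not Mary.
(d) Not entailed — Noor drained the safe, not the chocolate; the chocolate belongs to the melting event.
(e) Entailed — every conjunct here is already in the original melting event.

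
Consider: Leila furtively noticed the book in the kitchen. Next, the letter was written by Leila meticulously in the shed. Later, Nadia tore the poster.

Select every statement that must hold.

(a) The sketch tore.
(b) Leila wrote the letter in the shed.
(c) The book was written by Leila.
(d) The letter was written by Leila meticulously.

(a) Not entailed — the poster is what tore, not the sketch.
(b) Entailed — dropping 'meticulously' leaves a sub-description the original still satisfies.
(c) Not entailed — Leila wrote the letter, not the book; the book belongs to the noticing event.
(d) Entailed — every conjunct here is already in the original writing event.

(b), (d)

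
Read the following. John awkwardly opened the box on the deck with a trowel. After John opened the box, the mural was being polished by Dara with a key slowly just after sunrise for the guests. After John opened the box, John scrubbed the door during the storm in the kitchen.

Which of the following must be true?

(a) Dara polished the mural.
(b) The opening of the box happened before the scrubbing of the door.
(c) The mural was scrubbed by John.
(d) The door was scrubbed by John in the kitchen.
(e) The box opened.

(a) Entailed — 'polish' is an activity; 'was polishing' entails that some polishing happened, so 'polished' holds.
(b) Entailed — the narrative places the opening before the scrubbing.
(c) Not entailed — John scrubbed the door, not the mural; the mural belongs to the polishing event.
(d) Entailed — dropping 'during the storm' leaves a sub-description the original still satisfies.
(e) Entailed — 'John opened the box' is causative; it entails the inchoative 'the box opened'.

(a), (b), (d), (e)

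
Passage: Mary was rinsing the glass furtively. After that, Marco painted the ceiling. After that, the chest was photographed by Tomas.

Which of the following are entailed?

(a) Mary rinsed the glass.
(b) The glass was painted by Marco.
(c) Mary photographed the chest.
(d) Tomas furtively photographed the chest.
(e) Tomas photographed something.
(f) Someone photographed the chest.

(a) Entailed — 'rinse' is an activity; 'was rinsing' entails that some rinsing happened, so 'rinsed' holds.
(b) Not entailed — Marco painted the ceiling, not the glass; the glass belongs to the rinsing event.
(c) Not entailed — the passage has Tomas photographing the chest, not Mary.
(d) Not entailed — 'furtively' adds information not in the original event.
(e) Entailed — this follows by dropping conjuncts from the photographing event's description.
(f) Entailed — the original entails any weakening of itself; this just generalizes the agent.

(a), (e), (f)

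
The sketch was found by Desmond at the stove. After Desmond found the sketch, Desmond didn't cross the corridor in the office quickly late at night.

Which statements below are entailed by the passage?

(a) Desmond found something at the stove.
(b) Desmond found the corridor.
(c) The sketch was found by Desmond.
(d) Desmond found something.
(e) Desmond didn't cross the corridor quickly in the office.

(a), (c), (d)

(a) Entailed — this follows by dropping conjuncts from the finding event's description.
(b) Not entailed — Desmond found the sketch, not the corridor; the corridor belongs to the crossing event.
(c) Entailed — every conjunct here is already in the original finding event.
(d) Entailed — dropping 'at the stove' and generalizing the patient leaves a sub-description the original still satisfies.
(e) Not entailed — dropping 'late at night' under negation is not valid — the original leaves open that Desmond crossed the corridor some other way.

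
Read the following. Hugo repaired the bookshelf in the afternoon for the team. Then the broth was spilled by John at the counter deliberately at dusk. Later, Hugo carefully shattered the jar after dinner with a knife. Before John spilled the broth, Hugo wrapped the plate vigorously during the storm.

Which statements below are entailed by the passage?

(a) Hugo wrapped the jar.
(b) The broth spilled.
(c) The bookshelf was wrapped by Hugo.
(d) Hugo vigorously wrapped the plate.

(a) Not entailed — Hugo wrapped the plate, not the jar; the jar belongs to the shattering event.
(b) Entailed — 'John spilled the broth' is causative; it entails the inchoative 'the broth spilled'.
(c) Not entailed — Hugo wrapped the plate, not the bookshelf; the bookshelf belongs to the repairing event.
(d) Entailed — every conjunct here is already in the original wrapping event.

(b), (d)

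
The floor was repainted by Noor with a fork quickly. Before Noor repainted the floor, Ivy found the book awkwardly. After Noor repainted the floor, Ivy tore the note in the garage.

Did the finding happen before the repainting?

The narrative orders the finding before the repainting.

yes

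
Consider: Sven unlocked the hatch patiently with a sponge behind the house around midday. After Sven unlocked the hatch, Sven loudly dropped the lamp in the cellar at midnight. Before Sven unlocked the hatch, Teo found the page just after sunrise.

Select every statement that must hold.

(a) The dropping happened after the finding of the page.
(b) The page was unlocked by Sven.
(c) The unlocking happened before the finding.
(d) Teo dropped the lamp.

(a)

(a) Entailed — the narrative places the finding before the dropping.
(b) Not entailed — Sven unlocked the hatch, not the page; the page belongs to the finding event.
(c) Not entailed — the narrative places the finding before the unlocking, not after.
(d) Not entailed — the passage has Sven dropping the lamp, not Teo.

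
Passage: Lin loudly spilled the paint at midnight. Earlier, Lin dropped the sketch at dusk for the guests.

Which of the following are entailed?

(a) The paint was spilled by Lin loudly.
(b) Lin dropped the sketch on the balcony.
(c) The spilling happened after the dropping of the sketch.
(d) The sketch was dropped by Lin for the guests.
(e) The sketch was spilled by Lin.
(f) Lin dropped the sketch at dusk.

(a), (c), (d), (f)

(a) Entailed — this follows by dropping conjuncts from the spilling event's description.
(b) Not entailed — 'on the balcony' adds information not in the original event.
(c) Entailed — the narrative places the dropping before the spilling.
(d) Entailed — the original entails any weakening of itself; this just drops 'at dusk'.
(e) Not entailed — Lin spilled the paint, not the sketch; the sketch belongs to the dropping event.
(f) Entailed — this follows by dropping conjuncts from the dropping event's description.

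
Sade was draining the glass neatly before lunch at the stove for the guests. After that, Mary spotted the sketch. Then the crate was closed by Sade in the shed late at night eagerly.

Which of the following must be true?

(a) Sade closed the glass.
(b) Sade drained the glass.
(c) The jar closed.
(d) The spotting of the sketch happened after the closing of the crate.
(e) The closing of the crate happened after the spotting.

(e)

(a) Not entailed — Sade closed the crate, not the glass; the glass belongs to the draining event.
(b) Not entailed — 'was draining' is progressive on an accomplishment; it does not entail the completed 'drained'.
(c) Not entailed — the crate is what closed, not the jar.
(d) Not entailed — the narrative places the spotting before the closing, not after.
(e) Entailed — the narrative places the spotting before the closing.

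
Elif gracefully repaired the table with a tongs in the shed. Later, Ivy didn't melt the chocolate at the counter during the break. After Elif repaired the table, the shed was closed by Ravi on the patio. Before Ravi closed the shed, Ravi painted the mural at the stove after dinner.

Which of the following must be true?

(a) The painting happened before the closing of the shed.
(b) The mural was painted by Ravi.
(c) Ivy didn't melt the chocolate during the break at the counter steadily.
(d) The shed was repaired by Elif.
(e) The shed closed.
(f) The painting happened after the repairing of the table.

(a), (b), (c), (e)

(a) Entailed — the narrative places the painting before the closing.
(b) Entailed — dropping 'at the stove', 'after dinner' leaves a sub-description the original still satisfies.
(c) Entailed — under negation, adding a further restriction is entailed: if no such melting event occurred, none occurred steadily either.
(d) Not entailed — Elif repaired the table, not the shed; the shed belongs to the closing event.
(e) Entailed — 'Ravi closed the shed' is causative; it entails the inchoative 'the shed closed'.
(f) Not entailed — the narrative doesn't order the repairing relative to the painting.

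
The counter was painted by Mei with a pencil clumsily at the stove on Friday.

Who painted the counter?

'Mei' marks the agent of the painting event.

Mei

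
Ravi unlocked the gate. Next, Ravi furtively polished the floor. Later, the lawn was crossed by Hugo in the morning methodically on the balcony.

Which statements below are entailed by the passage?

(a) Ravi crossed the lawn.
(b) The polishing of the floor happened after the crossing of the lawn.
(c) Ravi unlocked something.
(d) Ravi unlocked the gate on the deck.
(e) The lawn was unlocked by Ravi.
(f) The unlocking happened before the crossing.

(a) Not entailed — the passage has Hugo crossing the lawn, not Ravi.
(b) Not entailed — the narrative places the polishing before the crossing, not after.
(c) Entailed — the original entails any weakening of itself; this just generalizes the patient.
(d) Not entailed — 'on the deck' adds information not in the original event.
(e) Not entailed — Ravi unlocked the gate, not the lawn; the lawn belongs to the crossing event.
(f) Entailed — the narrative places the unlocking before the crossing.

(c), (f)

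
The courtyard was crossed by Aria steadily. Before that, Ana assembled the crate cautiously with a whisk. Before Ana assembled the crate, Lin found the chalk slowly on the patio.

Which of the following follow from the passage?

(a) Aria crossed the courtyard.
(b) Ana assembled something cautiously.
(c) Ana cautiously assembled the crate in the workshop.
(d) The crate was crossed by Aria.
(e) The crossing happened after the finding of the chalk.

(a), (b), (e)

(a) Entailed — the original entails any weakening of itself; this just drops 'steadily'.
(b) Entailed — this follows by dropping conjuncts from the assembling event's description.
(c) Not entailed — 'in the workshop' adds information not in the original event.
(d) Not entailed — Aria crossed the courtyard, not the crate; the crate belongs to the assembling event.
(e) Entailed — the narrative places the finding before the crossing.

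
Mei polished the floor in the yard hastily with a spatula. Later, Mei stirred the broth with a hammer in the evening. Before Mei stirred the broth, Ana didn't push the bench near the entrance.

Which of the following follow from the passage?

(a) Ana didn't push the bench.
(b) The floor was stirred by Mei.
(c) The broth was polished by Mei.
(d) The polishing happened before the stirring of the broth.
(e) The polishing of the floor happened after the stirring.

(d)

(a) Not entailed — dropping 'near the entrance' under negation is not valid — the original leaves open that Ana pushed the bench some other way.
(b) Not entailed — Mei stirred the broth, not the floor; the floor belongs to the polishing event.
(c) Not entailed — Mei polished the floor, not the broth; the broth belongs to the stirring event.
(d) Entailed — the narrative places the polishing before the stirring.
(e) Not entailed — the narrative places the polishing before the stirring, not after.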